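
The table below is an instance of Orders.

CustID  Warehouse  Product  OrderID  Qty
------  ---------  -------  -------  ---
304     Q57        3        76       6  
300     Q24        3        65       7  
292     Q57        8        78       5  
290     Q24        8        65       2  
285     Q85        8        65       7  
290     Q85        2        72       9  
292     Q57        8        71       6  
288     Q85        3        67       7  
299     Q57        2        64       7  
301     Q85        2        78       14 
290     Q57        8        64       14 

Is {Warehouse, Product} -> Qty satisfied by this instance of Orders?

No

(Warehouse=Q57, Product=3): 1 row → Qty = 6 ✓
(Warehouse=Q24, Product=3): 1 row → Qty = 7 ✓
(Warehouse=Q57, Product=8): 3 rows → Qty takes values {5, 6, 14} — violation
(Warehouse=Q24, Product=8): 1 row → Qty = 2 ✓
(Warehouse=Q85, Product=8): 1 row → Qty = 7 ✓
(Warehouse=Q85, Product=2): 2 rows → Qty takes values {9, 14} — violation
(Warehouse=Q85, Product=3): 1 row → Qty = 7 ✓
(Warehouse=Q57, Product=2): 1 row → Qty = 7 ✓
Two rows agree on {Warehouse, Product} but differ on Qty, so {Warehouse, Product} -> Qty does not hold.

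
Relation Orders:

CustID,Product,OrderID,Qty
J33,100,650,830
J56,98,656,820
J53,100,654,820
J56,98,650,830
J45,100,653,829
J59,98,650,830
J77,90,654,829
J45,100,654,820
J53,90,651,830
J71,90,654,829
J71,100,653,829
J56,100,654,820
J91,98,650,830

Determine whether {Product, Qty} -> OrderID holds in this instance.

(Product=100, Qty=830): 1 row → OrderID = 650 ✓
(Product=98, Qty=820): 1 row → OrderID = 656 ✓
(Product=100, Qty=820): 3 rows → OrderID = 654, 654, 654 ✓
(Product=98, Qty=830): 3 rows → OrderID = 650, 650, 650 ✓
(Product=100, Qty=829): 2 rows → OrderID = 653, 653 ✓
(Product=90, Qty=829): 2 rows → OrderID = 654, 654 ✓
(Product=90, Qty=830): 1 row → OrderID = 651 ✓
Every {Product, Qty} value is associated with a single OrderID value, so {Product, Qty} -> OrderID holds.

Yes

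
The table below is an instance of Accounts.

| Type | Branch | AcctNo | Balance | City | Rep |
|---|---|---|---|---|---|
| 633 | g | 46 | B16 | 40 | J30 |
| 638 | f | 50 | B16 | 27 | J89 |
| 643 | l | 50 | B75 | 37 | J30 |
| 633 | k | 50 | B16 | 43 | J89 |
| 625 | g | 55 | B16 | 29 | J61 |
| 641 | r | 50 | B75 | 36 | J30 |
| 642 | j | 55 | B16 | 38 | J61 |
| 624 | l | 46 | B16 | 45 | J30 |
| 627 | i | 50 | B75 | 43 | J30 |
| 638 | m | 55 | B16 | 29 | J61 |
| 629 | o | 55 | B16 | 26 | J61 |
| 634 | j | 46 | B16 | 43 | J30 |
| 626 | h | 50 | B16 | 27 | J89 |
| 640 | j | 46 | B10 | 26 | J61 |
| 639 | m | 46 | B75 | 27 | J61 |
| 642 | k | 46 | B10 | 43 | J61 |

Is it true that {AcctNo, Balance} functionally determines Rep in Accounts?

(AcctNo=46, Balance=B16): 3 rows → Rep = J30, J30, J30 ✓
(AcctNo=50, Balance=B16): 3 rows → Rep = J89, J89, J89 ✓
(AcctNo=50, Balance=B75): 3 rows → Rep = J30, J30, J30 ✓
(AcctNo=55, Balance=B16): 4 rows → Rep = J61, J61, J61, J61 ✓
(AcctNo=46, Balance=B10): 2 rows → Rep = J61, J61 ✓
(AcctNo=46, Balance=B75): 1 row → Rep = J61 ✓
Every {AcctNo, Balance} value is associated with a single Rep value, so {AcctNo, Balance} → Rep holds.

Yes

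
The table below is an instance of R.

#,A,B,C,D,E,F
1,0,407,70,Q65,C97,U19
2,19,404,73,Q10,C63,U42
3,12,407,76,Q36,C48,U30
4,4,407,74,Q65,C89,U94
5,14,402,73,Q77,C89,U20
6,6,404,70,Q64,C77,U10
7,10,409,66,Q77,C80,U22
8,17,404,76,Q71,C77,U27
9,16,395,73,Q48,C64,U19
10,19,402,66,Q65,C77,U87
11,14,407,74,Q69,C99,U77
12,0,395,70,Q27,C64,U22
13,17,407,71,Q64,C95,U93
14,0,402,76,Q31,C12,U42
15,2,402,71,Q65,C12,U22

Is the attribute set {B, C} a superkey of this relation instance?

Rows 4 and 11 have the same {B, C} value (B=407, C=74) but are distinct tuples, so {B, C} does not determine every attribute — not a superkey.

No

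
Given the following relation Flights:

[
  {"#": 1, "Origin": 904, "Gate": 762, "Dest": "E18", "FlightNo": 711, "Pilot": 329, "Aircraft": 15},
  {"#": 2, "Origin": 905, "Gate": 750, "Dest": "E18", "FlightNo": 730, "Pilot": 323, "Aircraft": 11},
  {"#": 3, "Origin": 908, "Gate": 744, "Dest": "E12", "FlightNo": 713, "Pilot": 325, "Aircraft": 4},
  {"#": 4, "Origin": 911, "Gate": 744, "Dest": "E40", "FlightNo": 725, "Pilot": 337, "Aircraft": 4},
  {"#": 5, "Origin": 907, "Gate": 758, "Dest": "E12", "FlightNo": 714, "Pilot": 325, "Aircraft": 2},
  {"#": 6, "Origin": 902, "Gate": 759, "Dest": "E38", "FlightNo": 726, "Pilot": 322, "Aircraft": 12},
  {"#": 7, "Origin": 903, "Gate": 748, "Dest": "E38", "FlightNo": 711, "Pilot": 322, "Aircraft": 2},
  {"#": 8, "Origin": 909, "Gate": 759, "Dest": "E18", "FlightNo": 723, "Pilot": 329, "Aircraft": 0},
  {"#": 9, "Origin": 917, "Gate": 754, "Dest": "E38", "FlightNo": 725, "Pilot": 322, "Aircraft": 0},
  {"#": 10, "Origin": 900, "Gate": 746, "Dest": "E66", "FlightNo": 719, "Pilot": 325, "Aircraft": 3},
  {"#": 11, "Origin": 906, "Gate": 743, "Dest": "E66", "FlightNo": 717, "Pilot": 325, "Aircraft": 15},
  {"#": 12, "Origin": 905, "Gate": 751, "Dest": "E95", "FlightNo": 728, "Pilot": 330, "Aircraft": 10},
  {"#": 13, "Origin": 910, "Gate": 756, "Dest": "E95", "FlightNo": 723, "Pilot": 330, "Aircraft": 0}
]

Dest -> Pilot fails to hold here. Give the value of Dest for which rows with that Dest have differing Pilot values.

Dest=E18: rows 1, 2, 8 → Pilot takes values {329, 323} — violation
Dest=E12: rows 3, 5 → Pilot = 325, 325 ✓
Dest=E40: row 4 → Pilot = 337 ✓
Dest=E38: rows 6, 7, 9 → Pilot = 322, 322, 322 ✓
Dest=E66: rows 10, 11 → Pilot = 325, 325 ✓
Dest=E95: rows 12, 13 → Pilot = 330, 330 ✓
The only Dest value with inconsistent Pilot is Dest=E18.

E18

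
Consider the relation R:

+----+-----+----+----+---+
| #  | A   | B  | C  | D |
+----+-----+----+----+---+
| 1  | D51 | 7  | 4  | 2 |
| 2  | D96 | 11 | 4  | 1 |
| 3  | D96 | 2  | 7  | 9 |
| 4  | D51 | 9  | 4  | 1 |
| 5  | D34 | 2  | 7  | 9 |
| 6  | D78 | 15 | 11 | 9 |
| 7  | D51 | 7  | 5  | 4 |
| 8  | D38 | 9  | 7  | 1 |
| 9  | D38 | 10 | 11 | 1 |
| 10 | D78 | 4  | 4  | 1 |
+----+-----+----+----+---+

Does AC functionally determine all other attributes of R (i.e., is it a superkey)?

Rows 1 and 4 have the same AC value (A=D51, C=4) but are distinct tuples, so AC does not determine every attribute — not a superkey.

No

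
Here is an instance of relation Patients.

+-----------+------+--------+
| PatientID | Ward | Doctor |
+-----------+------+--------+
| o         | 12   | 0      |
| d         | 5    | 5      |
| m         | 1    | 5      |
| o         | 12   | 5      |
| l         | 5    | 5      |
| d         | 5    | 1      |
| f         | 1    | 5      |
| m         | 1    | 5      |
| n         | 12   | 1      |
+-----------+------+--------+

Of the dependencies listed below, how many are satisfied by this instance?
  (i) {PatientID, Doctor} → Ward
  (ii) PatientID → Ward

2

(i) {PatientID, Doctor} → Ward: every LHS value maps to a single RHS value — holds.
(ii) PatientID → Ward: every LHS value maps to a single RHS value — holds.
2 of the 2 dependencies hold.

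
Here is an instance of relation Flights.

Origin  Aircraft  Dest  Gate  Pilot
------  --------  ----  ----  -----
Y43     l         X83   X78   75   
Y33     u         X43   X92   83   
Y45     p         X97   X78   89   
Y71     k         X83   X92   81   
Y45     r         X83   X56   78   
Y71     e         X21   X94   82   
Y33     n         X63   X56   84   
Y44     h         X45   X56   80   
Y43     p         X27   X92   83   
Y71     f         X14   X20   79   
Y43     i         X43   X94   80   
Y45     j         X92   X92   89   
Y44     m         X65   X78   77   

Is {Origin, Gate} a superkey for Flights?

Yes

All 13 rows have distinct {Origin, Gate} values, so {Origin, Gate} → (all attributes) holds and {Origin, Gate} is a superkey.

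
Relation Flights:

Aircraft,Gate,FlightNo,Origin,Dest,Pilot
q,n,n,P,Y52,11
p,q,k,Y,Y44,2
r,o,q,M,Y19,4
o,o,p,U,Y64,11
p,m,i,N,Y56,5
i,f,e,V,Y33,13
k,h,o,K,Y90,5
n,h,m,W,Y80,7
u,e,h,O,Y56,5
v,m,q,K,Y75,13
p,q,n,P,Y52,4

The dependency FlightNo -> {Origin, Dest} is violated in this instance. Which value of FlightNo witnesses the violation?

FlightNo=n: 2 rows → {Origin,Dest} = (P, Y52), (P, Y52) ✓
FlightNo=k: 1 row → {Origin,Dest} = (Y, Y44) ✓
FlightNo=q: 2 rows → {Origin,Dest} takes values {(M, Y19), (K, Y75)} — violation
FlightNo=p: 1 row → {Origin,Dest} = (U, Y64) ✓
FlightNo=i: 1 row → {Origin,Dest} = (N, Y56) ✓
FlightNo=e: 1 row → {Origin,Dest} = (V, Y33) ✓
FlightNo=o: 1 row → {Origin,Dest} = (K, Y90) ✓
FlightNo=m: 1 row → {Origin,Dest} = (W, Y80) ✓
FlightNo=h: 1 row → {Origin,Dest} = (O, Y56) ✓
The only FlightNo value with inconsistent RHS is FlightNo=q.

q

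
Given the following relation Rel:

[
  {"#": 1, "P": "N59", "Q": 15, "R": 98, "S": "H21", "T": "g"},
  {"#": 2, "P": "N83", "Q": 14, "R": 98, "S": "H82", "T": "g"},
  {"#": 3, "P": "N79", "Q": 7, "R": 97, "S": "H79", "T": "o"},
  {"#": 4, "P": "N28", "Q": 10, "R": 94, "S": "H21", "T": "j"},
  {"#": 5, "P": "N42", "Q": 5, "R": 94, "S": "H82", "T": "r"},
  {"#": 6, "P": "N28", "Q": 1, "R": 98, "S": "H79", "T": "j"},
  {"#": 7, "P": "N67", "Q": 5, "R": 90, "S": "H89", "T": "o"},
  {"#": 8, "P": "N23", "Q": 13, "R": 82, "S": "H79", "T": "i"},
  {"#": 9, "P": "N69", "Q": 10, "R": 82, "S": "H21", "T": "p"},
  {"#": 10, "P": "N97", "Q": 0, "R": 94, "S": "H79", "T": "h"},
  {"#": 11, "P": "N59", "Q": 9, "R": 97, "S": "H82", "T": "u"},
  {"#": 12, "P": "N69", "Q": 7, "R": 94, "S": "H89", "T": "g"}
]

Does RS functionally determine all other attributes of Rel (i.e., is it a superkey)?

Yes

All 12 rows have distinct RS values, so RS → (all attributes) holds and RS is a superkey.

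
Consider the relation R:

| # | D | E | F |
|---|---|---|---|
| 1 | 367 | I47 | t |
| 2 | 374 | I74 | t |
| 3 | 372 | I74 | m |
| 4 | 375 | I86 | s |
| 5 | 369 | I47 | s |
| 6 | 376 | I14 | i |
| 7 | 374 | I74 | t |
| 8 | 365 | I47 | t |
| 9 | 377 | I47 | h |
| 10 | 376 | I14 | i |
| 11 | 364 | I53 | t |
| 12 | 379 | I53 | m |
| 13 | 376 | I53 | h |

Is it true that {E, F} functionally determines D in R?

(E=I47, F=t): rows 1, 8 → D takes values {367, 365} — violation
(E=I74, F=t): rows 2, 7 → D = 374, 374 ✓
(E=I74, F=m): row 3 → D = 372 ✓
(E=I86, F=s): row 4 → D = 375 ✓
(E=I47, F=s): row 5 → D = 369 ✓
(E=I14, F=i): rows 6, 10 → D = 376, 376 ✓
(E=I47, F=h): row 9 → D = 377 ✓
(E=I53, F=t): row 11 → D = 364 ✓
(E=I53, F=m): row 12 → D = 379 ✓
(E=I53, F=h): row 13 → D = 376 ✓
Two rows agree on {E, F} but differ on D, so {E, F} -> D does not hold.

No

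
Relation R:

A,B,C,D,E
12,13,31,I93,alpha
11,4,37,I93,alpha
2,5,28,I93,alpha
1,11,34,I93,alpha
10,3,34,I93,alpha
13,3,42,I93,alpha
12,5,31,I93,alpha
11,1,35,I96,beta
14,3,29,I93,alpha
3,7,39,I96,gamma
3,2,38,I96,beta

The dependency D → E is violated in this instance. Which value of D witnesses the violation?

I96

D=I93: 8 rows → E = alpha, alpha, alpha, alpha, alpha, alpha, alpha, alpha ✓
D=I96: 3 rows → E takes values {beta, gamma} — violation
The only D value with inconsistent E is D=I96.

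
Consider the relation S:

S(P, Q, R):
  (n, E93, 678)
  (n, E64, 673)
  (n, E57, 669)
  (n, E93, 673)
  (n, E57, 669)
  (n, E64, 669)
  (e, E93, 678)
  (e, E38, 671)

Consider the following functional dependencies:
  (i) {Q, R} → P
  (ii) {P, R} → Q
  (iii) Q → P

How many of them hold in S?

(i) {Q, R} → P: (Q=E93, R=678): 2 rows → P takes values {n, e} — violation — fails.
(ii) {P, R} → Q: (P=n, R=673): 2 rows → Q takes values {E64, E93} — violation; (P=n, R=669): 3 rows → Q takes values {E57, E64} — violation — fails.
(iii) Q → P: Q=E93: 3 rows → P takes values {n, e} — violation — fails.
None of the 3 dependencies hold.

0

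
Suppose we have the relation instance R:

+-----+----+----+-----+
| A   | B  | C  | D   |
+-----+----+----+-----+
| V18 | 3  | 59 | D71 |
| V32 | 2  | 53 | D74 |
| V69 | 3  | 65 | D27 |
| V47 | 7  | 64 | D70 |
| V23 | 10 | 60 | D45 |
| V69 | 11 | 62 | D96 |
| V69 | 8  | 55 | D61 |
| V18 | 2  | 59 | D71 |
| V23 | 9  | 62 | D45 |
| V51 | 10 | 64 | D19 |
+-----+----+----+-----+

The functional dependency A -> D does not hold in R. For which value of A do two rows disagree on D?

V69

A=V18: 2 rows → D = D71, D71 ✓
A=V32: 1 row → D = D74 ✓
A=V69: 3 rows → D takes values {D27, D96, D61} — violation
A=V47: 1 row → D = D70 ✓
A=V23: 2 rows → D = D45, D45 ✓
A=V51: 1 row → D = D19 ✓
The only A value with inconsistent D is A=V69.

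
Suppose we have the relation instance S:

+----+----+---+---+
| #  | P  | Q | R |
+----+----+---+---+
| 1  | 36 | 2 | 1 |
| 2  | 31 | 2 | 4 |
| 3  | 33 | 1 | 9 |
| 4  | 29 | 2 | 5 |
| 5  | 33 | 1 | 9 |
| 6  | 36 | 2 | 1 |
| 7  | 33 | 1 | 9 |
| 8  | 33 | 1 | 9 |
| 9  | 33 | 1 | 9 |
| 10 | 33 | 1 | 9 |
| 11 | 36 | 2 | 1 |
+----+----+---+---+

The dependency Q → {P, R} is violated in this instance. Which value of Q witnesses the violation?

2

Q=2: rows 1, 2, 4, 6, 11 → {P,R} takes values {(36, 1), (31, 4), (29, 5)} — violation
Q=1: rows 3, 5, 7, 8, 9, 10 → {P,R} = (33, 9), (33, 9), (33, 9), (33, 9), (33, 9), (33, 9) ✓
The only Q value with inconsistent RHS is Q=2.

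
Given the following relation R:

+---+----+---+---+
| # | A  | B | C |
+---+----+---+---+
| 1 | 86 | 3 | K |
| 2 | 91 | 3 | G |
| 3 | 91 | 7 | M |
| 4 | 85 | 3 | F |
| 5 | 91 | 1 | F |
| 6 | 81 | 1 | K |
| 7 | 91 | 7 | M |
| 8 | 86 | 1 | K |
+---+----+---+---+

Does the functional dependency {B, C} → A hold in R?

(B=3, C=K): row 1 → A = 86 ✓
(B=3, C=G): row 2 → A = 91 ✓
(B=7, C=M): rows 3, 7 → A = 91, 91 ✓
(B=3, C=F): row 4 → A = 85 ✓
(B=1, C=F): row 5 → A = 91 ✓
(B=1, C=K): rows 6, 8 → A takes values {81, 86} — violation
Two rows agree on {B, C} but differ on A, so {B, C} → A does not hold.

No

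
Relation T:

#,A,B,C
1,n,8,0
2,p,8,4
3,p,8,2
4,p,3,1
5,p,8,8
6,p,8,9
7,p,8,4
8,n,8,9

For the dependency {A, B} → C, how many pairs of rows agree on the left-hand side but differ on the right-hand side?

(A=n, B=8): violating pairs (1,8) — 1 pair.
(A=p, B=8): violating pairs (2,3), (2,5), (2,6), (3,5), (3,6), (3,7), (5,6), (5,7), (6,7) — 9 pairs.

10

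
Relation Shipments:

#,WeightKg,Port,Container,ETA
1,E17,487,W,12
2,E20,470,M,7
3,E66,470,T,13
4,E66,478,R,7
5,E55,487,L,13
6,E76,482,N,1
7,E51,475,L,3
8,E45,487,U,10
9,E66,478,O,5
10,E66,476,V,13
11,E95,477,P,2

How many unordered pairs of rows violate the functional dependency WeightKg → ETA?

5

WeightKg=E66: violating pairs (3,4), (3,9), (4,9), (4,10), (9,10) — 5 pairs.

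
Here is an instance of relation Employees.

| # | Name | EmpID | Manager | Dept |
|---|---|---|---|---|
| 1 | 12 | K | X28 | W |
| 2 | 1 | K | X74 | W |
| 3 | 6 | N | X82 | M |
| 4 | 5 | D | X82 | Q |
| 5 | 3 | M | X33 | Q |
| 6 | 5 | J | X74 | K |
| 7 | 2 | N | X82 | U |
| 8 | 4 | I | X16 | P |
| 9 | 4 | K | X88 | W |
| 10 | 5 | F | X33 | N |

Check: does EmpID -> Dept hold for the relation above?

No

EmpID=K: rows 1, 2, 9 → Dept = W, W, W ✓
EmpID=N: rows 3, 7 → Dept takes values {M, U} — violation
EmpID=D: row 4 → Dept = Q ✓
EmpID=M: row 5 → Dept = Q ✓
EmpID=J: row 6 → Dept = K ✓
EmpID=I: row 8 → Dept = P ✓
EmpID=F: row 10 → Dept = N ✓
Two rows agree on EmpID but differ on Dept, so EmpID -> Dept does not hold.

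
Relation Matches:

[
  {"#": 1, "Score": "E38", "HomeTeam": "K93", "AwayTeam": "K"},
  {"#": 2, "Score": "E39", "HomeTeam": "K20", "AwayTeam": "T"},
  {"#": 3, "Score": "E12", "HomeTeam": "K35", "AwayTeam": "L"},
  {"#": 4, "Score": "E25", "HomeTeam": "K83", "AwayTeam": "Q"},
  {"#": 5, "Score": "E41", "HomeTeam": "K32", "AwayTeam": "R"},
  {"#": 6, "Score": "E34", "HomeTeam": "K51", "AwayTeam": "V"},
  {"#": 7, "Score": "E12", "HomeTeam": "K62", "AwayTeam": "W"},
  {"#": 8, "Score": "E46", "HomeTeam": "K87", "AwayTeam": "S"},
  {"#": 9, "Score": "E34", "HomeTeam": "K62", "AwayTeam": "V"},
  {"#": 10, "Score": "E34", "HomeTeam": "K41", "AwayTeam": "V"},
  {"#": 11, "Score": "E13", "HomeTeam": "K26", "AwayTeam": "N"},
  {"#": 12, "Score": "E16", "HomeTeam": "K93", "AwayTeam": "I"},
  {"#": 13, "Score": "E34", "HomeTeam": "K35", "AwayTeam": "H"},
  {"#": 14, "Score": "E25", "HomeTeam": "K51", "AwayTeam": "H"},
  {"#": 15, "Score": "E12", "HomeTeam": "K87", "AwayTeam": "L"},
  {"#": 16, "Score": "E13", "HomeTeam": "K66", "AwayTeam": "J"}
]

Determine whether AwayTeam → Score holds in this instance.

No

AwayTeam=K: row 1 → Score = E38 ✓
AwayTeam=T: row 2 → Score = E39 ✓
AwayTeam=L: rows 3, 15 → Score = E12, E12 ✓
AwayTeam=Q: row 4 → Score = E25 ✓
AwayTeam=R: row 5 → Score = E41 ✓
AwayTeam=V: rows 6, 9, 10 → Score = E34, E34, E34 ✓
AwayTeam=W: row 7 → Score = E12 ✓
AwayTeam=S: row 8 → Score = E46 ✓
AwayTeam=N: row 11 → Score = E13 ✓
AwayTeam=I: row 12 → Score = E16 ✓
AwayTeam=H: rows 13, 14 → Score takes values {E34, E25} — violation
AwayTeam=J: row 16 → Score = E13 ✓
Two rows agree on AwayTeam but differ on Score, so AwayTeam → Score does not hold.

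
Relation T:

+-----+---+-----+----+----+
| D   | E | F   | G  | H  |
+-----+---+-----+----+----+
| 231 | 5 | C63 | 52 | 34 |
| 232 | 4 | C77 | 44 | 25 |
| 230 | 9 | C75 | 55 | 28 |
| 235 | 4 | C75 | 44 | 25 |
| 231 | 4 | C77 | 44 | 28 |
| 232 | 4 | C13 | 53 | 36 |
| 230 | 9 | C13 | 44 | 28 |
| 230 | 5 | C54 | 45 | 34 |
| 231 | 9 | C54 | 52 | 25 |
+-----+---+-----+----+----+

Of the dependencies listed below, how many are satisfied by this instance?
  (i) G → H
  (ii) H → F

(i) G → H: G=52: 2 rows → H takes values {34, 25} — violation; G=44: 4 rows → H takes values {25, 28} — violation — fails.
(ii) H → F: H=34: 2 rows → F takes values {C63, C54} — violation; H=25: 3 rows → F takes values {C77, C75, C54} — violation; H=28: 3 rows → F takes values {C75, C77, C13} — violation — fails.
None of the 2 dependencies hold.

0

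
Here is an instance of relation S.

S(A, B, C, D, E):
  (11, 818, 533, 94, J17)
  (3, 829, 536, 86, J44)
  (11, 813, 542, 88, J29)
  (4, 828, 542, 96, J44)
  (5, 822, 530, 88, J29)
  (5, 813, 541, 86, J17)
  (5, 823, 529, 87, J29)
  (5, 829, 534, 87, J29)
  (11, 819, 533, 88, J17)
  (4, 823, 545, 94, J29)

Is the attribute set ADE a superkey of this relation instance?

No

Two distinct rows share (A=5, D=87, E=J29), so ADE does not determine every attribute — not a superkey.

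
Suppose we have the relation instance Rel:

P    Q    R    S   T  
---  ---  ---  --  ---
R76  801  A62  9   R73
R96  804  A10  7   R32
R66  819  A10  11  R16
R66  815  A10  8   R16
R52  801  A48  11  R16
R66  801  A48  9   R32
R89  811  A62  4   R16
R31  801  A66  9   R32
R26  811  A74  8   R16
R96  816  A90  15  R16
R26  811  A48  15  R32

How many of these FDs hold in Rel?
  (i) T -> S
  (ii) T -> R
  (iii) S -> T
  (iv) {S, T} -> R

0

(i) T -> S: T=R32: 4 rows → S takes values {7, 9, 15} — violation; T=R16: 6 rows → S takes values {11, 8, 4, 15} — violation — fails.
(ii) T -> R: T=R32: 4 rows → R takes values {A10, A48, A66} — violation; T=R16: 6 rows → R takes values {A10, A48, A62, A74, A90} — violation — fails.
(iii) S -> T: S=9: 3 rows → T takes values {R73, R32} — violation; S=15: 2 rows → T takes values {R16, R32} — violation — fails.
(iv) {S, T} -> R: (S=11, T=R16): 2 rows → R takes values {A10, A48} — violation; (S=8, T=R16): 2 rows → R takes values {A10, A74} — violation; (S=9, T=R32): 2 rows → R takes values {A48, A66} — violation — fails.
None of the 4 dependencies hold.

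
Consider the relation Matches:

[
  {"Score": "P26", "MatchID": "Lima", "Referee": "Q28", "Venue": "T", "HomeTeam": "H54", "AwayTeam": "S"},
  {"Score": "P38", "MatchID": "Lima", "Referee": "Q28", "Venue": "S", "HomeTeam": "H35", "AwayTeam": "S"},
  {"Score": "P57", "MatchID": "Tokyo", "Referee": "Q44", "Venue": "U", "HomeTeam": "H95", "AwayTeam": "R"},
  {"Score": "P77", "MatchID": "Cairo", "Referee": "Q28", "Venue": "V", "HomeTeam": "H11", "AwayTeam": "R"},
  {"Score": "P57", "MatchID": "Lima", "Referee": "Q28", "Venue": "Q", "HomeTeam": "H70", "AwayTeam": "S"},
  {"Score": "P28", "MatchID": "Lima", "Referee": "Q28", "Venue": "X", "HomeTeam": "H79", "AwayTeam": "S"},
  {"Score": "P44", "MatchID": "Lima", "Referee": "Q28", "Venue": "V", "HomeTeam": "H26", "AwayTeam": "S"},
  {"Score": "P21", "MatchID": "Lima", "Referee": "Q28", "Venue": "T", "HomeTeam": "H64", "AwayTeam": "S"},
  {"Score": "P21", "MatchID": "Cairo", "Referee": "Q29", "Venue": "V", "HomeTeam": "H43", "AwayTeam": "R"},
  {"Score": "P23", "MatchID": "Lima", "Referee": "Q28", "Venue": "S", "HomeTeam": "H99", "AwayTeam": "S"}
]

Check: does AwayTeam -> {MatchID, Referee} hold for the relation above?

AwayTeam=S: 7 rows → {MatchID,Referee} = (Lima, Q28), (Lima, Q28), (Lima, Q28), (Lima, Q28), (Lima, Q28), (Lima, Q28), (Lima, Q28) ✓
AwayTeam=R: 3 rows → {MatchID,Referee} takes values {(Tokyo, Q44), (Cairo, Q28), (Cairo, Q29)} — violation
Two rows agree on AwayTeam but differ on {MatchID, Referee}, so AwayTeam -> {MatchID, Referee} does not hold.

No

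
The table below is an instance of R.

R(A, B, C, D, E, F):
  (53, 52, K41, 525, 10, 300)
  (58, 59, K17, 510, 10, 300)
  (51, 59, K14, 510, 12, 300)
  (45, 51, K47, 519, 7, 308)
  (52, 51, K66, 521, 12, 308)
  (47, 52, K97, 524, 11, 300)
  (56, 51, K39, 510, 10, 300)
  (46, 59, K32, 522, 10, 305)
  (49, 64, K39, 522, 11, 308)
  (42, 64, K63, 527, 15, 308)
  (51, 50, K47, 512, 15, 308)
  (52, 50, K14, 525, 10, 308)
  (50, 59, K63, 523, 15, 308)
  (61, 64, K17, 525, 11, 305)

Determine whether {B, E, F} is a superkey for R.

Yes

All 14 rows have distinct {B, E, F} values, so {B, E, F} → (all attributes) holds and {B, E, F} is a superkey.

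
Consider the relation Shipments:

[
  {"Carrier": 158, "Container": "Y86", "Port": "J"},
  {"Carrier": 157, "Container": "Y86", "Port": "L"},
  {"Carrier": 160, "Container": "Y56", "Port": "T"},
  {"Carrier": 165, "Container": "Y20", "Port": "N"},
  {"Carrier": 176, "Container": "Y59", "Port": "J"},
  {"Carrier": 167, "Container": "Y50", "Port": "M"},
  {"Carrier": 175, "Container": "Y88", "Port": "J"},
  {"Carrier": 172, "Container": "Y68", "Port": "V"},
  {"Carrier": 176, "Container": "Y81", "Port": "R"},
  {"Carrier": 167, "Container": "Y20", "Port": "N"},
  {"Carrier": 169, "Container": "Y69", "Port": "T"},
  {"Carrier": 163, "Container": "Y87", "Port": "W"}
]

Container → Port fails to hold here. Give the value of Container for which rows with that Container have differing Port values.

Y86

Container=Y86: 2 rows → Port takes values {J, L} — violation
Container=Y56: 1 row → Port = T ✓
Container=Y20: 2 rows → Port = N, N ✓
Container=Y59: 1 row → Port = J ✓
Container=Y50: 1 row → Port = M ✓
Container=Y88: 1 row → Port = J ✓
Container=Y68: 1 row → Port = V ✓
Container=Y81: 1 row → Port = R ✓
Container=Y69: 1 row → Port = T ✓
Container=Y87: 1 row → Port = W ✓
The only Container value with inconsistent Port is Container=Y86.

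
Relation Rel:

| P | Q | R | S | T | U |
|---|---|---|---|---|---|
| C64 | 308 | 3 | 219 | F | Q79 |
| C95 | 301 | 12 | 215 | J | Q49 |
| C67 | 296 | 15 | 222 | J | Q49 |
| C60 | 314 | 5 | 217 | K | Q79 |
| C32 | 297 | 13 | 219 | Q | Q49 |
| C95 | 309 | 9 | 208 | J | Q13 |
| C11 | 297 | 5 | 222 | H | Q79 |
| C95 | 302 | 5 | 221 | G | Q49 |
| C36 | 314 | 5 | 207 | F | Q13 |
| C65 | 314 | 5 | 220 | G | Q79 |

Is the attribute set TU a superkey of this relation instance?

Two distinct rows share (T=J, U=Q49), so TU does not determine every attribute — not a superkey.

No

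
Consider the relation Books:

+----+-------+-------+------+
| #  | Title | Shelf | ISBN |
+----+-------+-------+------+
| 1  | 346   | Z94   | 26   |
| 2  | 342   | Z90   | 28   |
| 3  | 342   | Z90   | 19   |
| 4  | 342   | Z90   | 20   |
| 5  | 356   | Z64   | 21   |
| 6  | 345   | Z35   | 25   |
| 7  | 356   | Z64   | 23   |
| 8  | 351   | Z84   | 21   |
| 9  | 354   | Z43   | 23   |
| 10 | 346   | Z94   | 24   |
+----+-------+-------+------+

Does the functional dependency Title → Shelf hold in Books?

Yes

Title=346: rows 1, 10 → Shelf = Z94, Z94 ✓
Title=342: rows 2, 3, 4 → Shelf = Z90, Z90, Z90 ✓
Title=356: rows 5, 7 → Shelf = Z64, Z64 ✓
Title=345: row 6 → Shelf = Z35 ✓
Title=351: row 8 → Shelf = Z84 ✓
Title=354: row 9 → Shelf = Z43 ✓
Every Title value is associated with a single Shelf value, so Title → Shelf holds.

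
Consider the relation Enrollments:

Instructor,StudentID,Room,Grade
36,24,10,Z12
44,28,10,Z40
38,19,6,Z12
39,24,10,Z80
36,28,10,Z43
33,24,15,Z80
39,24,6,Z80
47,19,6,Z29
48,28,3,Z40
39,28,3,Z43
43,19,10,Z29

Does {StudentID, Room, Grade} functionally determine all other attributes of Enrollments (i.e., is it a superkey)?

Yes

All 11 rows have distinct {StudentID, Room, Grade} values, so {StudentID, Room, Grade} → (all attributes) holds and {StudentID, Room, Grade} is a superkey.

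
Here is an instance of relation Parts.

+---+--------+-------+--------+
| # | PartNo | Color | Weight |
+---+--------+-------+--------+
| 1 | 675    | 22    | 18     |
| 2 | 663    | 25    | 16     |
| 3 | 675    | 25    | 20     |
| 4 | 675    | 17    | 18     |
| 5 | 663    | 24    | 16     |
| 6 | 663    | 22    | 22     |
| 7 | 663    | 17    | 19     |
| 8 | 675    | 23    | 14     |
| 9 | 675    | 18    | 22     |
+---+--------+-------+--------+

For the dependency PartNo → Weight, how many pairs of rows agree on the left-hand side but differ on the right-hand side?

14

PartNo=675: violating pairs (1,3), (1,8), (1,9), (3,4), (3,8), (3,9), (4,8), (4,9), (8,9) — 9 pairs.
PartNo=663: violating pairs (2,6), (2,7), (5,6), (5,7), (6,7) — 5 pairs.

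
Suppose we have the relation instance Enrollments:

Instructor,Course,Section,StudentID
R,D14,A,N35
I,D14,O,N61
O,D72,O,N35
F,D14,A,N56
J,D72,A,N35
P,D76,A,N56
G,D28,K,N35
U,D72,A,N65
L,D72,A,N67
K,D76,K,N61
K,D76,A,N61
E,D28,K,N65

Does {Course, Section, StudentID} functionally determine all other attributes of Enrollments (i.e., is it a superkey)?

All 12 rows have distinct {Course, Section, StudentID} values, so {Course, Section, StudentID} → (all attributes) holds and {Course, Section, StudentID} is a superkey.

Yes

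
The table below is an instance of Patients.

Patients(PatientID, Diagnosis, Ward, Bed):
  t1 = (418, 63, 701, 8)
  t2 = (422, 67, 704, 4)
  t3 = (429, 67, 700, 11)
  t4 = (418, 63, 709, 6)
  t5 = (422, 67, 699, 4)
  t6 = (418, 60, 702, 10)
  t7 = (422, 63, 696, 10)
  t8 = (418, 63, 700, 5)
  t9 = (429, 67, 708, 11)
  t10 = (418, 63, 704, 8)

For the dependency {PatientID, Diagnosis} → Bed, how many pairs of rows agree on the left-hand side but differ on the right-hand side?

5

(PatientID=418, Diagnosis=63): violating pairs (1,4), (1,8), (4,8), (4,10), (8,10) — 5 pairs.
(PatientID=422, Diagnosis=67): all 2 rows agree on Bed — 0 pairs.
(PatientID=429, Diagnosis=67): all 2 rows agree on Bed — 0 pairs.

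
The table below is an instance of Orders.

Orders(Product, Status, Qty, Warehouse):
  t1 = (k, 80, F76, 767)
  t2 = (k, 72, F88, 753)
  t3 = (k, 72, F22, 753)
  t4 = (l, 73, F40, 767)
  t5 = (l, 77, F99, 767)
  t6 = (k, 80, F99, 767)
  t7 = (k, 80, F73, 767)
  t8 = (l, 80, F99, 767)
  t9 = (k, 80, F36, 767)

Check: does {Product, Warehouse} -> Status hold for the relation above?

No

(Product=k, Warehouse=767): rows 1, 6, 7, 9 → Status = 80, 80, 80, 80 ✓
(Product=k, Warehouse=753): rows 2, 3 → Status = 72, 72 ✓
(Product=l, Warehouse=767): rows 4, 5, 8 → Status takes values {73, 77, 80} — violation
Two rows agree on {Product, Warehouse} but differ on Status, so {Product, Warehouse} -> Status does not hold.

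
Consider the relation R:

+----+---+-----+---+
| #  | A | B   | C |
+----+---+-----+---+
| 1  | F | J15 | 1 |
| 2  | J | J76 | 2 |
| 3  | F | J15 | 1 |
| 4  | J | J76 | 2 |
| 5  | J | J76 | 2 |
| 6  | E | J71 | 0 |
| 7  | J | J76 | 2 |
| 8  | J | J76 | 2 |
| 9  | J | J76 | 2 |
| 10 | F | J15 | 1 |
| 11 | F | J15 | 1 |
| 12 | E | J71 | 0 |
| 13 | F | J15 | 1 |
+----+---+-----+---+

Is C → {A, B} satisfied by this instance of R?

C=1: rows 1, 3, 10, 11, 13 → {A,B} = (F, J15), (F, J15), (F, J15), (F, J15), (F, J15) ✓
C=2: rows 2, 4, 5, 7, 8, 9 → {A,B} = (J, J76), (J, J76), (J, J76), (J, J76), (J, J76), (J, J76) ✓
C=0: rows 6, 12 → {A,B} = (E, J71), (E, J71) ✓
Every C value is associated with a single {A, B} value, so C → {A, B} holds.

Yes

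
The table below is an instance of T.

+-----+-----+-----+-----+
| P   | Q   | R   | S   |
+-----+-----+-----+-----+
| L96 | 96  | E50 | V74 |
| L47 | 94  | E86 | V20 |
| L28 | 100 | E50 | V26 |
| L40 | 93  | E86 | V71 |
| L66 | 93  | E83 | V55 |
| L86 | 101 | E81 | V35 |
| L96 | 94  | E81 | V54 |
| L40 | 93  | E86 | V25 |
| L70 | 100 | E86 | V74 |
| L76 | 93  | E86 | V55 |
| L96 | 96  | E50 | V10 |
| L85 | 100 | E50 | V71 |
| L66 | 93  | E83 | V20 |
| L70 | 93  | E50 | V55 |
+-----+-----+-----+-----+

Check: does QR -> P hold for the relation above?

(Q=96, R=E50): 2 rows → P = L96, L96 ✓
(Q=94, R=E86): 1 row → P = L47 ✓
(Q=100, R=E50): 2 rows → P takes values {L28, L85} — violation
(Q=93, R=E86): 3 rows → P takes values {L40, L76} — violation
(Q=93, R=E83): 2 rows → P = L66, L66 ✓
(Q=101, R=E81): 1 row → P = L86 ✓
(Q=94, R=E81): 1 row → P = L96 ✓
(Q=100, R=E86): 1 row → P = L70 ✓
(Q=93, R=E50): 1 row → P = L70 ✓
Two rows agree on QR but differ on P, so QR -> P does not hold.

No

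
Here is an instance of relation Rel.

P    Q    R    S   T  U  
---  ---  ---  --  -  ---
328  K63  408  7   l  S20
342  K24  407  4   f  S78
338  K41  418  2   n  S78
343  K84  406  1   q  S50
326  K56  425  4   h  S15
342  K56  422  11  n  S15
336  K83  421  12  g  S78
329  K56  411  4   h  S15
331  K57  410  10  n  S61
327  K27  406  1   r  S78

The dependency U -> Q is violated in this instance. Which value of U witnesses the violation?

U=S20: 1 row → Q = K63 ✓
U=S78: 4 rows → Q takes values {K24, K41, K83, K27} — violation
U=S50: 1 row → Q = K84 ✓
U=S15: 3 rows → Q = K56, K56, K56 ✓
U=S61: 1 row → Q = K57 ✓
The only U value with inconsistent Q is U=S78.

S78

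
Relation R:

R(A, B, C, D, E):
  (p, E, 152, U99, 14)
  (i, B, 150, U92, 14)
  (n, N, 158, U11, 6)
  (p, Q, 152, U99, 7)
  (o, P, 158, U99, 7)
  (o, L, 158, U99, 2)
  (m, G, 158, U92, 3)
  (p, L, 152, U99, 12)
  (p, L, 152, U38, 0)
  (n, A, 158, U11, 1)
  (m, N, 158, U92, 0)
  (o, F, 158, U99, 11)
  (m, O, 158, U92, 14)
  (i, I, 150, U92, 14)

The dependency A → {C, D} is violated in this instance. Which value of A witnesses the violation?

A=p: 4 rows → {C,D} takes values {(152, U99), (152, U38)} — violation
A=i: 2 rows → {C,D} = (150, U92), (150, U92) ✓
A=n: 2 rows → {C,D} = (158, U11), (158, U11) ✓
A=o: 3 rows → {C,D} = (158, U99), (158, U99), (158, U99) ✓
A=m: 3 rows → {C,D} = (158, U92), (158, U92), (158, U92) ✓
The only A value with inconsistent RHS is A=p.

p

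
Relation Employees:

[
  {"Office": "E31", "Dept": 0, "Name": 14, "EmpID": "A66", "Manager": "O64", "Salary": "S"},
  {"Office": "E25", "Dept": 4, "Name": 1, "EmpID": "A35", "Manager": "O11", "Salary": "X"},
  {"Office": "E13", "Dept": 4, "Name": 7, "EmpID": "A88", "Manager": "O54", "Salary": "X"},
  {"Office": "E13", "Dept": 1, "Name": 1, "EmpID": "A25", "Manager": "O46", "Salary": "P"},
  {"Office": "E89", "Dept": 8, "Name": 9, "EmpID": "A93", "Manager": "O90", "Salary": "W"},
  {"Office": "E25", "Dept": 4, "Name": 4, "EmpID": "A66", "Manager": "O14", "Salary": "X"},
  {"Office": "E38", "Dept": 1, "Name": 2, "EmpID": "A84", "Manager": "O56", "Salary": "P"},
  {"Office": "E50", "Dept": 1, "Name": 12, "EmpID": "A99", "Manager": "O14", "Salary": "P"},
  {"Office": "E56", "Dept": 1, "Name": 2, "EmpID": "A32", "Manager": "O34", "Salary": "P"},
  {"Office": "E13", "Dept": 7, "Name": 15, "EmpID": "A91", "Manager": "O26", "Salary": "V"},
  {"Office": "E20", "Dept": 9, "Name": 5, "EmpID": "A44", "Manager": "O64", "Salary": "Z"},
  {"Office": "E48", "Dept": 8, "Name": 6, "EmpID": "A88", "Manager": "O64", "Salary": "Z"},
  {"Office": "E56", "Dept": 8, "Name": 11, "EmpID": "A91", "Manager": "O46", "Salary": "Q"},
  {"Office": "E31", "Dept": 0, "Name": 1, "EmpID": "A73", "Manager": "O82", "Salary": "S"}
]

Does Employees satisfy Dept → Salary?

No

Dept=0: 2 rows → Salary = S, S ✓
Dept=4: 3 rows → Salary = X, X, X ✓
Dept=1: 4 rows → Salary = P, P, P, P ✓
Dept=8: 3 rows → Salary takes values {W, Z, Q} — violation
Dept=7: 1 row → Salary = V ✓
Dept=9: 1 row → Salary = Z ✓
Two rows agree on Dept but differ on Salary, so Dept → Salary does not hold.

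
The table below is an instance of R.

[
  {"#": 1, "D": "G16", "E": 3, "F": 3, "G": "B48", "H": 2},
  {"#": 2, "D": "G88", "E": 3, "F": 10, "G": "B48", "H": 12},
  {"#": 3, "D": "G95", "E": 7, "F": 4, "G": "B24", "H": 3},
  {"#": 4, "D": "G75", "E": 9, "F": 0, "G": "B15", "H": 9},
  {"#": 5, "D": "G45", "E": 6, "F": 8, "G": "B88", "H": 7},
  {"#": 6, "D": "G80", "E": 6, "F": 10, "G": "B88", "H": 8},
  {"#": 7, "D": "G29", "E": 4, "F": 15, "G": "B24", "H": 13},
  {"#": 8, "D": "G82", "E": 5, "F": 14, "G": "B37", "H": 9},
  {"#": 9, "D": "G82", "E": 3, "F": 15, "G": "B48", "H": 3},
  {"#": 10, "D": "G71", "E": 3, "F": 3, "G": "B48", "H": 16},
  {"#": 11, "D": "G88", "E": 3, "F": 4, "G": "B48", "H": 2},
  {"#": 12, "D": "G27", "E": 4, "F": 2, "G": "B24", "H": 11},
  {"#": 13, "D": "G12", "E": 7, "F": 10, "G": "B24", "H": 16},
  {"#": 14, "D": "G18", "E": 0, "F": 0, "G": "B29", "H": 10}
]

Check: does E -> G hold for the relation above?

E=3: rows 1, 2, 9, 10, 11 → G = B48, B48, B48, B48, B48 ✓
E=7: rows 3, 13 → G = B24, B24 ✓
E=9: row 4 → G = B15 ✓
E=6: rows 5, 6 → G = B88, B88 ✓
E=4: rows 7, 12 → G = B24, B24 ✓
E=5: row 8 → G = B37 ✓
E=0: row 14 → G = B29 ✓
Every E value is associated with a single G value, so E -> G holds.

Yes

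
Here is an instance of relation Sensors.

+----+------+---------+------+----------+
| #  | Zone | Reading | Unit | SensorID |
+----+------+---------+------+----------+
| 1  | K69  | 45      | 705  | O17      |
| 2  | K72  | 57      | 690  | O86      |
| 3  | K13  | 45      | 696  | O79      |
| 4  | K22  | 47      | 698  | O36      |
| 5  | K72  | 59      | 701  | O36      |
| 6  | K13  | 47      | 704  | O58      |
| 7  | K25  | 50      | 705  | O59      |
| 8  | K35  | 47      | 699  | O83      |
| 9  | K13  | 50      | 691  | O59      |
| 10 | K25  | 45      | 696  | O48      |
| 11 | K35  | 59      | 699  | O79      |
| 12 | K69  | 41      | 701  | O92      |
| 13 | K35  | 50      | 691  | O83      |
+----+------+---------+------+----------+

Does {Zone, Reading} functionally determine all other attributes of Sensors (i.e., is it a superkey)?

Yes

All 13 rows have distinct {Zone, Reading} values, so {Zone, Reading} → (all attributes) holds and {Zone, Reading} is a superkey.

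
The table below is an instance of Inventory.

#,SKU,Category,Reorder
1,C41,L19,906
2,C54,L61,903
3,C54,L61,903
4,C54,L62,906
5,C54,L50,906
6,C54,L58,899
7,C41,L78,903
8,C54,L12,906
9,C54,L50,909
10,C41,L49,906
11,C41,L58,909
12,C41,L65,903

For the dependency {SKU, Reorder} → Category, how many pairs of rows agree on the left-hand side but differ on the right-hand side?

(SKU=C41, Reorder=906): violating pairs (1,10) — 1 pair.
(SKU=C54, Reorder=903): all 2 rows agree on Category — 0 pairs.
(SKU=C54, Reorder=906): violating pairs (4,5), (4,8), (5,8) — 3 pairs.
(SKU=C41, Reorder=903): violating pairs (7,12) — 1 pair.

5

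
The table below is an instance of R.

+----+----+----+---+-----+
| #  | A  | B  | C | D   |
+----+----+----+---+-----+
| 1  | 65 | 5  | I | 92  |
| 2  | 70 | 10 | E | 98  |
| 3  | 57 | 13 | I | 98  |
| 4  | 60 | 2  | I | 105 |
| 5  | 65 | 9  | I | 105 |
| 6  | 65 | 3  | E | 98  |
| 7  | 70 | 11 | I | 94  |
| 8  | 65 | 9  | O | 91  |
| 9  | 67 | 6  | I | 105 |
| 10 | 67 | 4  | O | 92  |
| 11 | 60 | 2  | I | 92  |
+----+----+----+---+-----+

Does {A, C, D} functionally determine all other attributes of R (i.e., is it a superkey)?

All 11 rows have distinct {A, C, D} values, so {A, C, D} → (all attributes) holds and {A, C, D} is a superkey.

Yes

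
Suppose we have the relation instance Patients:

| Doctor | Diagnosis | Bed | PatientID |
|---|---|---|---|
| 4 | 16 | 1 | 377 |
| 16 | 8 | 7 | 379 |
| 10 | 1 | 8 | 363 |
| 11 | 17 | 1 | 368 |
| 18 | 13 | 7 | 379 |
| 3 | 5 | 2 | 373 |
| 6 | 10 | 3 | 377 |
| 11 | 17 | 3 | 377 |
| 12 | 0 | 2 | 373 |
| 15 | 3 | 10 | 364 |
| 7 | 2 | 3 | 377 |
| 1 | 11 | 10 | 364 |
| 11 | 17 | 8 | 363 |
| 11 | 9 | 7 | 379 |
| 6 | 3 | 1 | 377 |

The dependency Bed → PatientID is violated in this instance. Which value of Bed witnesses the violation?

1

Bed=1: 3 rows → PatientID takes values {377, 368} — violation
Bed=7: 3 rows → PatientID = 379, 379, 379 ✓
Bed=8: 2 rows → PatientID = 363, 363 ✓
Bed=2: 2 rows → PatientID = 373, 373 ✓
Bed=3: 3 rows → PatientID = 377, 377, 377 ✓
Bed=10: 2 rows → PatientID = 364, 364 ✓
The only Bed value with inconsistent PatientID is Bed=1.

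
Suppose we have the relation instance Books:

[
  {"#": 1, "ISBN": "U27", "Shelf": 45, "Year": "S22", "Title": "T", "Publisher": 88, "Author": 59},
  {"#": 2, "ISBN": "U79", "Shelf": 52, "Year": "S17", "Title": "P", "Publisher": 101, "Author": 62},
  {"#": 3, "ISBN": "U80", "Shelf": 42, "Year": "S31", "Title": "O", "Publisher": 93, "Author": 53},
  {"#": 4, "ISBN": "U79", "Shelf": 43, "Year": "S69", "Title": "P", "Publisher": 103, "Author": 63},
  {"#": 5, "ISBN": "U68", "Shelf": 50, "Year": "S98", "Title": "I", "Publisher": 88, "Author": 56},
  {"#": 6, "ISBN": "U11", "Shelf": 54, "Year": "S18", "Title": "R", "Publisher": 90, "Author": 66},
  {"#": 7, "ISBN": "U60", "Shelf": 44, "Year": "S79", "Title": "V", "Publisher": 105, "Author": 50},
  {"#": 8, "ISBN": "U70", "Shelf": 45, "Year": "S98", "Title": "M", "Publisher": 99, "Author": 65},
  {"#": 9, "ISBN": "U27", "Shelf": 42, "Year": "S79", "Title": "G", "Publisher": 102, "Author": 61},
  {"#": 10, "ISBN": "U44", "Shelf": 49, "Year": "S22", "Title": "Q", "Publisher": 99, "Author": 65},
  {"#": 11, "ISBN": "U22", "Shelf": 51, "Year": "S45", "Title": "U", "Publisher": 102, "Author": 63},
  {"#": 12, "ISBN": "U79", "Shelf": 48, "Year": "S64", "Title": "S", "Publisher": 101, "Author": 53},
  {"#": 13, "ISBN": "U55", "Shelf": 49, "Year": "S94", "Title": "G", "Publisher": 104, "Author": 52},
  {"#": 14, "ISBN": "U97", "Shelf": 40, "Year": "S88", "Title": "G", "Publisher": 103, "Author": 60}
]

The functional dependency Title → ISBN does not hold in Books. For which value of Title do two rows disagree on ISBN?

Title=T: row 1 → ISBN = U27 ✓
Title=P: rows 2, 4 → ISBN = U79, U79 ✓
Title=O: row 3 → ISBN = U80 ✓
Title=I: row 5 → ISBN = U68 ✓
Title=R: row 6 → ISBN = U11 ✓
Title=V: row 7 → ISBN = U60 ✓
Title=M: row 8 → ISBN = U70 ✓
Title=G: rows 9, 13, 14 → ISBN takes values {U27, U55, U97} — violation
Title=Q: row 10 → ISBN = U44 ✓
Title=U: row 11 → ISBN = U22 ✓
Title=S: row 12 → ISBN = U79 ✓
The only Title value with inconsistent ISBN is Title=G.

G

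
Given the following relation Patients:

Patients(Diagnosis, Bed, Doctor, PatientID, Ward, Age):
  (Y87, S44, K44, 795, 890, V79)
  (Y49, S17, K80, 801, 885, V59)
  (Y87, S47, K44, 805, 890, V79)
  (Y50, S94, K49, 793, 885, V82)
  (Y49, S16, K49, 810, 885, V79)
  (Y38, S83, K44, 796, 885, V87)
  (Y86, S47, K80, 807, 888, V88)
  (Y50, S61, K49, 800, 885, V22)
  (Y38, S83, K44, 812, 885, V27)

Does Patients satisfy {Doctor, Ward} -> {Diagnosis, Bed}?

No

(Doctor=K44, Ward=890): 2 rows → {Diagnosis,Bed} takes values {(Y87, S44), (Y87, S47)} — violation
(Doctor=K80, Ward=885): 1 row → {Diagnosis,Bed} = (Y49, S17) ✓
(Doctor=K49, Ward=885): 3 rows → {Diagnosis,Bed} takes values {(Y50, S94), (Y49, S16), (Y50, S61)} — violation
(Doctor=K44, Ward=885): 2 rows → {Diagnosis,Bed} = (Y38, S83), (Y38, S83) ✓
(Doctor=K80, Ward=888): 1 row → {Diagnosis,Bed} = (Y86, S47) ✓
Two rows agree on {Doctor, Ward} but differ on {Diagnosis, Bed}, so {Doctor, Ward} -> {Diagnosis, Bed} does not hold.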